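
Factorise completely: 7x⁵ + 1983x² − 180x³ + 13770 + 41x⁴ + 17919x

Trying the rational-root candidates, x = −5 is a root, so (x + 5) divides it; the quotient is 7x⁴ + 6x³ − 210x² + 3033x + 2754.
Continuing, x = −6/7 is a root, so (7x + 6) divides it; the quotient is x³ − 30x + 459.
Continuing, x = −9 is a root, so (x + 9) is a factor; dividing leaves x² − 9x + 51.
The quadratic x² − 9x + 51 has discriminant −123 < 0 and is irreducible over ℤ.

(7x + 6)(x + 5)(x + 9)(x² − 9x + 51)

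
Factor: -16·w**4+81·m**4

Difference of squares twice: with A = 3·m and B = 2·w, A⁴ − B⁴ = (A² − B²)(A² + B²), and A² − B² factors again.

(3·m+2·w)·(3·m-2·w)·(9·m**2+4·w**2)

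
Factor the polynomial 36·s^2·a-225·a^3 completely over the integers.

9·a·(2·s-5·a)·(2·s+5·a)

Factor out 9·a, leaving 4·s^2-25·a^2, which is a difference of two squares.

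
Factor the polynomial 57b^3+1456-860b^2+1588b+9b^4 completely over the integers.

(3b+2)(3b-13)(b+14)(b-4)

Trying the rational-root candidates, b = -14 is a root, so (b+14) is a factor; dividing leaves 9b^3-69b^2+106b+104.
Continuing, b = 4 is a root, so (b-4) divides it; the quotient is 9b^2-33b-26.
The remaining quadratic factors as (3b-13)(3b+2).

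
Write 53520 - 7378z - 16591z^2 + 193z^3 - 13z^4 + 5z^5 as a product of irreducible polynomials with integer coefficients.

Trying the rational-root candidates, z = -2 is a root, so (z + 2) divides it; the quotient is 5z^4 - 23z^3 + 239z^2 - 17069z + 26760.
Continuing, z = 8/5 is a root, so (5z - 8) is a factor; dividing leaves z^3 - 3z^2 + 43z - 3345.
Next, z = 15 is a root, giving the factor (z - 15) and quotient z^2 + 12z + 223.
The quadratic z^2 + 12z + 223 has discriminant -748 < 0 and is irreducible over ℤ.

(5z - 8)(z + 2)(z - 15)(z^2 + 12z + 223)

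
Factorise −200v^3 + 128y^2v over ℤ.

8v(4y − 5v)(4y + 5v)

Factor out 8v, leaving 16y^2 − 25v^2, which is a difference of two squares.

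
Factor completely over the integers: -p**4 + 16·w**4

Write as (4·w**2)² − (p**2)², then factor 4·w**2 - p**2 once more.

(2·w - p)·(2·w + p)·(4·w**2 + p**2)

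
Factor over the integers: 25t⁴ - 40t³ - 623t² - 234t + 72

(5t + 3)(5t - 1)(t + 4)(t - 6)

By the rational root theorem, t = 1/5 is a root, giving the factor (5t - 1) and quotient 5t³ - 7t² - 126t - 72.
Continuing, t = -4 is a root, giving the factor (t + 4) and quotient 5t² - 27t - 18.
The remaining quadratic factors as (5t + 3)(t - 6).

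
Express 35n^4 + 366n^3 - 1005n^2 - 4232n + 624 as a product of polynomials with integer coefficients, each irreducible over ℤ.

(5n + 13)(7n - 1)(n + 12)(n - 4)

Testing divisors of the constant over divisors of the leading coefficient, n = 1/7 is a root, giving the factor (7n - 1) and quotient 5n^3 + 53n^2 - 136n - 624.
Continuing, n = -13/5 is a root, giving the factor (5n + 13) and quotient n^2 + 8n - 48.
The remaining quadratic factors as (n - 4)(n + 12).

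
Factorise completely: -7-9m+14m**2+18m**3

(9m+7)(2m**2-1)

Group as (18m**3-9m) + (14m**2-7) = 9m(2m**2-1) + 7(2m**2-1).
Both groups share the factor (2m**2-1).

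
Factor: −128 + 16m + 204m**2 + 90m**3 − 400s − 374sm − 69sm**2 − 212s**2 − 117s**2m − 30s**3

−(5s − 3m + 2)(2s + 5m + 8)(3s + 6m + 8)

Group: 5s(−6s**2 − 27sm − 40s − 30m**2 − 88m − 64) + (−3m + 2)(−6s**2 − 27sm − 40s − 30m**2 − 88m − 64); both groups contain (−6s**2 − 27sm − 40s − 30m**2 − 88m − 64), so (5s − 3m + 2) is a factor with cofactor −6s**2 − 27sm − 40s − 30m**2 − 88m − 64.
The cofactor groups again: −6s**2 − 27sm − 40s − 30m**2 − 88m − 64 = −3s(2s + 5m + 8) + (−6m − 8)(2s + 5m + 8); both groups contain (2s + 5m + 8), giving −(3s + 6m + 8)(2s + 5m + 8).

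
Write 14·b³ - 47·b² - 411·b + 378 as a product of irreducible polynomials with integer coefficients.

Testing divisors of the constant over divisors of the leading coefficient, b = -9/2 is a root, so (2·b + 9) is a factor; dividing leaves 7·b² - 55·b + 42.
The remaining quadratic factors as (7·b - 6)(b - 7).

(2·b + 9)·(7·b - 6)·(b - 7)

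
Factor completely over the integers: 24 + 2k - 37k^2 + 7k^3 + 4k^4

Trying the rational-root candidates, k = -4 is a root, so (k + 4) is a factor; dividing leaves 4k^3 - 9k^2 - k + 6.
Continuing, k = 1 is a root, giving the factor (k - 1) and quotient 4k^2 - 5k - 6.
The remaining quadratic factors as (4k + 3)(k - 2).

(4k + 3)(k + 4)(k - 1)(k - 2)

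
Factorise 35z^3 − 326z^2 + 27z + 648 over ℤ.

Trying the rational-root candidates, z = −9/7 is a root, giving the factor (7z + 9) and quotient 5z^2 − 53z + 72.
The remaining quadratic factors as (5z − 8)(z − 9).

(5z − 8)(7z + 9)(z − 9)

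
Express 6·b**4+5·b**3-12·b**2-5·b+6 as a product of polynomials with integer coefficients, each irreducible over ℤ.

(2·b+3)·(3·b-2)·(b+1)·(b-1)

Testing divisors of the constant over divisors of the leading coefficient, b = -3/2 is a root, so (2·b+3) is a factor; dividing leaves 3·b**3-2·b**2-3·b+2.
Next, b = 1 is a root, giving the factor (b-1) and quotient 3·b**2+b-2.
The remaining quadratic factors as (b+1)(3·b-2).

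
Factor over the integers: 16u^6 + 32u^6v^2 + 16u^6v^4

16u^6(v^2 + 1)^2

Factor out 16u^6 first: what remains is v^4 + 2v^2 + 1.
Recognize a perfect-square trinomial with the parts v^2 and 1.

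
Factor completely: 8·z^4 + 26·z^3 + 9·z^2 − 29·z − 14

Trying the rational-root candidates, z = 1 is a root, so (z − 1) is a factor; dividing leaves 8·z^3 + 34·z^2 + 43·z + 14.
Next, z = −2 is a root, so (z + 2) is a factor; dividing leaves 8·z^2 + 18·z + 7.
The remaining quadratic factors as (2·z + 1)(4·z + 7).

(2·z + 1)·(4·z + 7)·(z + 2)·(z − 1)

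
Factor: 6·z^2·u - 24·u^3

6·u·(z - 2·u)·(z + 2·u)

Every term has a factor of 6·u. Then z^2 - 4·u^2 = (z)² − (2·u)².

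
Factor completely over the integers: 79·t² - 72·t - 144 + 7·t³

Trying the rational-root candidates, t = -12 is a root, so (t + 12) divides it; the quotient is 7·t² - 5·t - 12.
The remaining quadratic factors as (t + 1)(7·t - 12).

(7·t - 12)·(t + 1)·(t + 12)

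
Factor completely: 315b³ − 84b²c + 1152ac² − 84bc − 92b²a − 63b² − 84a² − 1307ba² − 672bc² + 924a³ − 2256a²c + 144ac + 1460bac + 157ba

(7b − 12a)(9b − 7a + 12c)(5b + 11a − 8c − 1)

Group: 5b(63b² − 157ba + 84bc + 84a² − 144ac) + (11a − 8c − 1)(63b² − 157ba + 84bc + 84a² − 144ac); both groups contain (63b² − 157ba + 84bc + 84a² − 144ac), so (5b + 11a − 8c − 1) is a factor with cofactor 63b² − 157ba + 84bc + 84a² − 144ac.
The cofactor groups again: 63b² − 157ba + 84bc + 84a² − 144ac = 7b(9b − 7a + 12c) − 12a(9b − 7a + 12c); both groups contain (9b − 7a + 12c), giving (7b − 12a)(9b − 7a + 12c).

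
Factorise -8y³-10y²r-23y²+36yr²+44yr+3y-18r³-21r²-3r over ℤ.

Group: y(-8y²-18yr-23y+18r²+21r+3) - r(-8y²-18yr-23y+18r²+21r+3); both groups contain (-8y²-18yr-23y+18r²+21r+3), so (y-r) is a factor with cofactor -8y²-18yr-23y+18r²+21r+3.
The cofactor groups again: -8y²-18yr-23y+18r²+21r+3 = -y(8y-6r-1) + (-3r-3)(8y-6r-1); both groups contain (8y-6r-1), giving -(y+3r+3)(8y-6r-1).

-(8y-6r-1)(y-r)(y+3r+3)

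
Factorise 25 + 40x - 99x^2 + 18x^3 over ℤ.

By the rational root theorem, x = 5/6 is a root, so (6x - 5) is a factor; dividing leaves 3x^2 - 14x - 5.
The remaining quadratic factors as (3x + 1)(x - 5).

(3x + 1)(6x - 5)(x - 5)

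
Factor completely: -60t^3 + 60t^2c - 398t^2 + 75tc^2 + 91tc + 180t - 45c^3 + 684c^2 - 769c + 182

Group: 2t(-30t^2 - 15tc - 184t + 15c^2 - 223c + 182) + (-3c + 1)(-30t^2 - 15tc - 184t + 15c^2 - 223c + 182); both groups contain (-30t^2 - 15tc - 184t + 15c^2 - 223c + 182), so (2t - 3c + 1) is a factor with cofactor -30t^2 - 15tc - 184t + 15c^2 - 223c + 182.
The cofactor groups again: -30t^2 - 15tc - 184t + 15c^2 - 223c + 182 = -15t(2t - c + 14) + (-15c + 13)(2t - c + 14); both groups contain (2t - c + 14), giving -(15t + 15c - 13)(2t - c + 14).

-(2t - 3c + 1)(2t - c + 14)(15t + 15c - 13)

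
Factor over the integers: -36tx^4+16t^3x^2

4tx^2(2t+3x)(2t-3x)

Factor out 4tx^2, leaving 4t^2-9x^2, which is a difference of two squares.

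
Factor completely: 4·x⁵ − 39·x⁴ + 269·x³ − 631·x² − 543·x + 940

(4·x + 5)·(x − 1)·(x − 4)·(x² − 6·x + 47)

Testing divisors of the constant over divisors of the leading coefficient, x = 1 is a root, giving the factor (x − 1) and quotient 4·x⁴ − 35·x³ + 234·x² − 397·x − 940.
Then x = 4 is a root, so (x − 4) is a factor; dividing leaves 4·x³ − 19·x² + 158·x + 235.
Then x = −5/4 is a root, so (4·x + 5) is a factor; dividing leaves x² − 6·x + 47.
The quadratic x² − 6·x + 47 has discriminant −152 < 0 and is irreducible over ℤ.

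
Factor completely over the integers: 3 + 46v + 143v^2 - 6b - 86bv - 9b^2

Group: -9b(b + 11v + 1) + (13v + 3)(b + 11v + 1); both groups contain (b + 11v + 1).

-(9b - 13v - 3)(b + 11v + 1)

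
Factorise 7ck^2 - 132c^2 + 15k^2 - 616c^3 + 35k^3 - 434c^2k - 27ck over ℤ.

Group: 14c(-44c^2 - 9ck + 5k^2) + (7k + 3)(-44c^2 - 9ck + 5k^2); both groups contain (-44c^2 - 9ck + 5k^2), so (14c + 7k + 3) is a factor with cofactor -44c^2 - 9ck + 5k^2.
The cofactor groups again: -44c^2 - 9ck + 5k^2 = -4c(11c + 5k) + k(11c + 5k); both groups contain (11c + 5k), giving -(4c - k)(11c + 5k).

-(11c + 5k)(14c + 7k + 3)(4c - k)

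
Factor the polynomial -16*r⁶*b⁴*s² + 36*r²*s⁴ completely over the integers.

Factor out 4*r²*s² first: what remains is -4*r⁴*b⁴ + 9*s².
Recognize a difference of squares with the parts 3*s and 2*r²*b².

-4*r²*s²*(2*r²*b² + 3*s)*(2*r²*b² - 3*s)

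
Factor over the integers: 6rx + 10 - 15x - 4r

Group as (6rx - 4r) + (-15x + 10) = 2r(3x - 2) - 5(3x - 2).
Both groups share the factor (3x - 2).

(2r - 5)(3x - 2)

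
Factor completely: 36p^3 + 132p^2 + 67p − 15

(6p + 5)(6p − 1)(p + 3)

Among the possible rational roots, p = −3 is a root, so (p + 3) is a factor; dividing leaves 36p^2 + 24p − 5.
The remaining quadratic factors as (6p − 1)(6p + 5).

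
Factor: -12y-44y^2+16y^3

Pull out the common factor 4y, then factor the remaining trinomial.

4y(4y+1)(y-3)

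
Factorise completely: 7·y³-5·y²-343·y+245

(7·y-5)·(y+7)·(y-7)

Testing divisors of the constant over divisors of the leading coefficient, y = 5/7 is a root, so (7·y-5) divides it; the quotient is y²-49.
The remaining quadratic factors as (y+7)(y-7).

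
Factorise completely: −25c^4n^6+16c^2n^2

−c^2n^2(5cn^2+4)(5cn^2−4)

Pull out the common factor c^2n^2, leaving −25c^2n^4+16.
Recognize a difference of squares with the parts 4 and 5cn^2.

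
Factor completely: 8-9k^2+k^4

(k+1)(k-1)(k^2-8)

Substitute u = k^2 to get a quadratic in u, then factor.
k^2-1 is a difference of squares.
k^2-8 is irreducible over ℤ (8 is not a perfect square).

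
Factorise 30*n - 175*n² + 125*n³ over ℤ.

5*n*(5*n - 1)*(5*n - 6)

Pull out the common factor 5*n, then factor the remaining trinomial.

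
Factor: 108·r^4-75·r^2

3·r^2·(6·r+5)·(6·r-5)

Pull out the common factor 3·r^2; 36·r^2-25 is a difference of squares.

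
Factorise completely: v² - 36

Two integers with product -36 and sum 0 are 6 and -6.

(v + 6)(v - 6)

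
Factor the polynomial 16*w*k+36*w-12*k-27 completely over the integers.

(4*k+9)*(4*w-3)

Group as (16*w*k+36*w) + (-12*k-27) = 4*w*(4*k+9) - 3*(4*k+9).
Both groups share the factor (4*k+9).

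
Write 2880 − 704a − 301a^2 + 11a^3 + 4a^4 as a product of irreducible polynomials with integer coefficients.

(4a − 9)(a + 5)(a + 8)(a − 8)

Among the possible rational roots, a = −8 is a root, giving the factor (a + 8) and quotient 4a^3 − 21a^2 − 133a + 360.
Continuing, a = −5 is a root, giving the factor (a + 5) and quotient 4a^2 − 41a + 72.
The remaining quadratic factors as (4a − 9)(a − 8).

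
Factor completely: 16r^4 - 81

(2r + 3)(2r - 3)(4r^2 + 9)

Write as (4r^2)² − (9)², then factor 4r^2 - 9 once more.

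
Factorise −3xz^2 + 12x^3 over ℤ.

Pull out the common factor 3x; 4x^2 − z^2 is a difference of squares.

3x(2x + z)(2x − z)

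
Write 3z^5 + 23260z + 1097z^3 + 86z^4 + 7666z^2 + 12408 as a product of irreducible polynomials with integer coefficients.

(3z + 2)(z + 11)(z + 6)(z^2 + 11z + 94)

Testing divisors of the constant over divisors of the leading coefficient, z = −11 is a root, so (z + 11) is a factor; dividing leaves 3z^4 + 53z^3 + 514z^2 + 2012z + 1128.
Next, z = −6 is a root, so (z + 6) is a factor; dividing leaves 3z^3 + 35z^2 + 304z + 188.
Next, z = −2/3 is a root, giving the factor (3z + 2) and quotient z^2 + 11z + 94.
The quadratic z^2 + 11z + 94 has discriminant −255 < 0 and is irreducible over ℤ.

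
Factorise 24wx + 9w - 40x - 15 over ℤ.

(3w - 5)(8x + 3)

Group as (24wx + 9w) + (-40x - 15) = 3w(8x + 3) - 5(8x + 3).
Both groups share the factor (8x + 3).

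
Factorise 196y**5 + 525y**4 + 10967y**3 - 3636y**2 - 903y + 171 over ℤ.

Trying the rational-root candidates, y = 1/7 is a root, so (7y - 1) is a factor; dividing leaves 28y**4 + 79y**3 + 1578y**2 - 294y - 171.
Next, y = 3/7 is a root, giving the factor (7y - 3) and quotient 4y**3 + 13y**2 + 231y + 57.
Then y = -1/4 is a root, so (4y + 1) is a factor; dividing leaves y**2 + 3y + 57.
The quadratic y**2 + 3y + 57 has discriminant -219 < 0 and is irreducible over ℤ.

(4y + 1)(7y - 1)(7y - 3)(y**2 + 3y + 57)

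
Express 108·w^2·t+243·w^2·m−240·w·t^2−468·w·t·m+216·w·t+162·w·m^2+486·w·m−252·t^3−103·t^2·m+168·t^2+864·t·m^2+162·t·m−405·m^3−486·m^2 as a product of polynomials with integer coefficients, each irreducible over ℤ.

(9·w+7·t−9·m)·(3·w−9·t+5·m+6)·(4·t+9·m)

Group: 9·w·(12·w·t+27·w·m−36·t^2−61·t·m+24·t+45·m^2+54·m) + (7·t−9·m)·(12·w·t+27·w·m−36·t^2−61·t·m+24·t+45·m^2+54·m); both groups contain (12·w·t+27·w·m−36·t^2−61·t·m+24·t+45·m^2+54·m), so (9·w+7·t−9·m) is a factor with cofactor 12·w·t+27·w·m−36·t^2−61·t·m+24·t+45·m^2+54·m.
The cofactor groups again: 12·w·t+27·w·m−36·t^2−61·t·m+24·t+45·m^2+54·m = 3·w·(4·t+9·m) + (−9·t+5·m+6)·(4·t+9·m); both groups contain (4·t+9·m), giving (3·w−9·t+5·m+6)·(4·t+9·m).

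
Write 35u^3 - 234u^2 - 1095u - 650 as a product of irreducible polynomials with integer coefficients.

(5u + 13)(7u + 5)(u - 10)

Testing divisors of the constant over divisors of the leading coefficient, u = 10 is a root, so (u - 10) divides it; the quotient is 35u^2 + 116u + 65.
The remaining quadratic factors as (5u + 13)(7u + 5).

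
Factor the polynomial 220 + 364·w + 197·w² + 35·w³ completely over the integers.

Trying the rational-root candidates, w = −2 is a root, so (w + 2) is a factor; dividing leaves 35·w² + 127·w + 110.
The remaining quadratic factors as (5·w + 11)(7·w + 10).

(5·w + 11)·(7·w + 10)·(w + 2)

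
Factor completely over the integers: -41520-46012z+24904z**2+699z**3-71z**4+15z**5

Among the possible rational roots, z = -10 is a root, giving the factor (z+10) and quotient 15z**4-221z**3+2909z**2-4186z-4152.
Continuing, z = -2/3 is a root, giving the factor (3z+2) and quotient 5z**3-77z**2+1021z-2076.
Continuing, z = 12/5 is a root, so (5z-12) is a factor; dividing leaves z**2-13z+173.
The quadratic z**2-13z+173 has discriminant -523 < 0 and is irreducible over ℤ.

(3z+2)(5z-12)(z+10)(z**2-13z+173)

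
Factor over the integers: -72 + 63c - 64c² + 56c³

(7c - 8)(8c² + 9)

Group as (56c³ + 63c) + (-64c² - 72) = 7c(8c² + 9) - 8(8c² + 9).
Both groups share the factor (8c² + 9).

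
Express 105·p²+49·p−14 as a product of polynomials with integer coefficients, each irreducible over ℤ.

Pull out the common factor 7, then factor the remaining trinomial.

7·(3·p+2)·(5·p−1)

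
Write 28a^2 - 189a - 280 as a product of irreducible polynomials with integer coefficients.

7(4a + 5)(a - 8)

Pull out the common factor 7, then factor the remaining trinomial.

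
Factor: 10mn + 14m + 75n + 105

Group as (10mn + 14m) + (75n + 105) = 2m(5n + 7) + 15(5n + 7).
Both groups share the factor (5n + 7).

(2m + 15)(5n + 7)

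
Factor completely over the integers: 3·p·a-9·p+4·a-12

(3·p+4)·(a-3)

Group as (3·p·a-9·p) + (4·a-12) = 3·p·(a-3) + 4·(a-3).
Both groups share the factor (a-3).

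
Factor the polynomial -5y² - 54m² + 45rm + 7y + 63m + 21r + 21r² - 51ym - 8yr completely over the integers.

Group: -y(5y - 7r + 6m - 7) + (-3r - 9m)(5y - 7r + 6m - 7); both groups contain (5y - 7r + 6m - 7).

-(5y - 7r + 6m - 7)(y + 3r + 9m)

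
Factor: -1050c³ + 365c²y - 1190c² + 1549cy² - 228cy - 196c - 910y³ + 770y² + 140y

-(10c + 13y + 2)(15c - 14y + 14)(7c - 5y)

Group: 10c(-105c² + 173cy - 98c - 70y² + 70y) + (13y + 2)(-105c² + 173cy - 98c - 70y² + 70y); both groups contain (-105c² + 173cy - 98c - 70y² + 70y), so (10c + 13y + 2) is a factor with cofactor -105c² + 173cy - 98c - 70y² + 70y.
The cofactor groups again: -105c² + 173cy - 98c - 70y² + 70y = -15c(7c - 5y) + (14y - 14)(7c - 5y); both groups contain (7c - 5y), giving -(15c - 14y + 14)(7c - 5y).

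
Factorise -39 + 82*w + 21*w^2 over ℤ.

(3*w + 13)*(7*w - 3)

Need a pair with product 21·(-39) = -819 and sum 82: that's -9 and 91.
Split the middle term: 21*w^2 - 9*w + 91*w - 39 = 3*w*(7*w - 3) + 13*(7*w - 3).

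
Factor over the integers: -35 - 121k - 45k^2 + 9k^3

Trying the rational-root candidates, k = -5/3 is a root, so (3k + 5) is a factor; dividing leaves 3k^2 - 20k - 7.
The remaining quadratic factors as (3k + 1)(k - 7).

(3k + 1)(3k + 5)(k - 7)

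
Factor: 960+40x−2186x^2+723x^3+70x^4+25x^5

Trying the rational-root candidates, x = 2 is a root, giving the factor (x−2) and quotient 25x^4+120x^3+963x^2−260x−480.
Continuing, x = 4/5 is a root, so (5x−4) divides it; the quotient is 5x^3+28x^2+215x+120.
Next, x = −3/5 is a root, so (5x+3) divides it; the quotient is x^2+5x+40.
The quadratic x^2+5x+40 has discriminant −135 < 0 and is irreducible over ℤ.

(5x+3)(5x−4)(x−2)(x^2+5x+40)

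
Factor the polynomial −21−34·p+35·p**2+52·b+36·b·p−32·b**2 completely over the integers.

−(4·b−7·p−3)·(8·b+5·p−7)

Group: −8·b·(4·b−7·p−3) + (−5·p+7)·(4·b−7·p−3); both groups contain (4·b−7·p−3).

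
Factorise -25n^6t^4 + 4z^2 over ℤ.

-(5n^3t^2 + 2z)(5n^3t^2 - 2z)

Recognize a difference of squares with the parts 2z and 5n^3t^2.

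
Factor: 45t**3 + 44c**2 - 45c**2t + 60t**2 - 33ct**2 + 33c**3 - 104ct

(11c - 15t)(3c + 3t + 4)(c - t)

Group: 3c(11c**2 - 26ct + 15t**2) + (3t + 4)(11c**2 - 26ct + 15t**2); both groups contain (11c**2 - 26ct + 15t**2), so (3c + 3t + 4) is a factor with cofactor 11c**2 - 26ct + 15t**2.
The cofactor groups again: 11c**2 - 26ct + 15t**2 = 11c(c - t) - 15t(c - t); both groups contain (c - t), giving (11c - 15t)(c - t).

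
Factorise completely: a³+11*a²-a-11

Trying the rational-root candidates, a = -1 is a root, so (a+1) divides it; the quotient is a²+10*a-11.
The remaining quadratic factors as (a-1)(a+11).

(a+1)*(a+11)*(a-1)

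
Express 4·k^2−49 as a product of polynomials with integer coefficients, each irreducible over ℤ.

(2·k+7)·(2·k−7)

Need a pair with product 4·(−49) = −196 and sum 0: that's −14 and 14.
Split the middle term: 4·k^2−14·k + 14·k−49 = 2·k·(2·k−7) + 7·(2·k−7).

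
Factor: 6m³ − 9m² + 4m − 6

(2m − 3)(3m² + 2)

Group as (6m³ + 4m) + (−9m² − 6) = 2m(3m² + 2) − 3(3m² + 2).
Both groups share the factor (3m² + 2).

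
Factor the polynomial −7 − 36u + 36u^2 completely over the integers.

(6u + 1)(6u − 7)

Need a pair with product 36·(−7) = −252 and sum −36: that's −42 and 6.
Split the middle term: 36u^2 − 42u + 6u − 7 = 6u(6u − 7) + (6u − 7).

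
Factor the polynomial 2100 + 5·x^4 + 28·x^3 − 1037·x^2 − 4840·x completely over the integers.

(5·x − 2)·(x + 15)·(x + 5)·(x − 14)

Among the possible rational roots, x = 14 is a root, giving the factor (x − 14) and quotient 5·x^3 + 98·x^2 + 335·x − 150.
Continuing, x = −15 is a root, giving the factor (x + 15) and quotient 5·x^2 + 23·x − 10.
The remaining quadratic factors as (5·x − 2)(x + 5).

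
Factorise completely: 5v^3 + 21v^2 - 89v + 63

(5v - 9)(v + 7)(v - 1)

Among the possible rational roots, v = 1 is a root, so (v - 1) divides it; the quotient is 5v^2 + 26v - 63.
The remaining quadratic factors as (v + 7)(5v - 9).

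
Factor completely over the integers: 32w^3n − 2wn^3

Every term has a factor of 2wn. Then 16w^2 − n^2 = (4w)² − (n)².

2nw(4w − n)(4w + n)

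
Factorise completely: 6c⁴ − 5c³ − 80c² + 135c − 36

Testing divisors of the constant over divisors of the leading coefficient, c = −4 is a root, so (c + 4) is a factor; dividing leaves 6c³ − 29c² + 36c − 9.
Then c = 1/3 is a root, so (3c − 1) is a factor; dividing leaves 2c² − 9c + 9.
The remaining quadratic factors as (c − 3)(2c − 3).

(2c − 3)(3c − 1)(c + 4)(c − 3)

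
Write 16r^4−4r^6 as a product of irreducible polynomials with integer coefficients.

Factor out 4r^4 first: what remains is −r^2+4.
Recognize a difference of squares with the parts 2 and r.

−4r^4(r+2)(r−2)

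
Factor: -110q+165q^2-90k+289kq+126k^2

(14k+15q-10)(9k+11q)

Group: 9k(14k+15q-10) + 11q(14k+15q-10); both groups contain (14k+15q-10).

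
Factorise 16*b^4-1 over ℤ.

(2*b+1)*(2*b-1)*(4*b^2+1)

(2*b)⁴ − (1)⁴ = ((2*b)² − (1)²)((2*b)² + (1)²); the first factor splits again, the second (4*b^2+1) is irreducible.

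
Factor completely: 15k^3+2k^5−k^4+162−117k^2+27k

(2k−3)(k+1)(k−3)(k^2+3k+18)

Trying the rational-root candidates, k = −1 is a root, so (k+1) is a factor; dividing leaves 2k^4−3k^3+18k^2−135k+162.
Next, k = 3 is a root, so (k−3) divides it; the quotient is 2k^3+3k^2+27k−54.
Then k = 3/2 is a root, so (2k−3) divides it; the quotient is k^2+3k+18.
The quadratic k^2+3k+18 has discriminant −63 < 0 and is irreducible over ℤ.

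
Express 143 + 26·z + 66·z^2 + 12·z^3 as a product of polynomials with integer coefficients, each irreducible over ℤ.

Group as (12·z^3 + 26·z) + (66·z^2 + 143) = 2·z·(6·z^2 + 13) + 11·(6·z^2 + 13).
Both groups share the factor (6·z^2 + 13).

(2·z + 11)·(6·z^2 + 13)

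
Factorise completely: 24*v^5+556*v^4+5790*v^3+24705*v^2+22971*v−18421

Among the possible rational roots, v = −13/2 is a root, so (2*v+13) is a factor; dividing leaves 12*v^4+200*v^3+1595*v^2+1985*v−1417.
Then v = 1/2 is a root, so (2*v−1) divides it; the quotient is 6*v^3+103*v^2+849*v+1417.
Continuing, v = −13/6 is a root, so (6*v+13) is a factor; dividing leaves v^2+15*v+109.
The quadratic v^2+15*v+109 has discriminant −211 < 0 and is irreducible over ℤ.

(2*v+13)*(2*v−1)*(6*v+13)*(v^2+15*v+109)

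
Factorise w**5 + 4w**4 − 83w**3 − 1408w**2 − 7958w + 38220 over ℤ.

Trying the rational-root candidates, w = 13 is a root, so (w − 13) divides it; the quotient is w**4 + 17w**3 + 138w**2 + 386w − 2940.
Then w = 3 is a root, so (w − 3) is a factor; dividing leaves w**3 + 20w**2 + 198w + 980.
Then w = −10 is a root, so (w + 10) divides it; the quotient is w**2 + 10w + 98.
The quadratic w**2 + 10w + 98 has discriminant −292 < 0 and is irreducible over ℤ.

(w + 10)(w − 13)(w − 3)(w**2 + 10w + 98)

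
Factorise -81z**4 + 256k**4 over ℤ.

Write as (16k**2)² − (9z**2)², then factor 16k**2 - 9z**2 once more.

(4k + 3z)(4k - 3z)(16k**2 + 9z**2)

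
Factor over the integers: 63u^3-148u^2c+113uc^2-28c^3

Group: 7u(9u^2-16uc+7c^2) - 4c(9u^2-16uc+7c^2); both groups contain (9u^2-16uc+7c^2), so (7u-4c) is a factor with cofactor 9u^2-16uc+7c^2.
The cofactor groups again: 9u^2-16uc+7c^2 = u(9u-7c) - c(9u-7c); both groups contain (9u-7c), giving (u-c)(9u-7c).

(7u-4c)(9u-7c)(u-c)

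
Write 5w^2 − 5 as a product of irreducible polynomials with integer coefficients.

Pull out the common factor 5; w^2 − 1 is a difference of squares.

5(w + 1)(w − 1)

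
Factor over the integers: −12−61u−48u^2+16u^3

(4u+1)(4u+3)(u−4)

Among the possible rational roots, u = 4 is a root, giving the factor (u−4) and quotient 16u^2+16u+3.
The remaining quadratic factors as (4u+1)(4u+3).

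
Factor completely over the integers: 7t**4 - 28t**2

Factor out 7t**2, leaving t**2 - 4, which is a difference of two squares.

7t**2(t + 2)(t - 2)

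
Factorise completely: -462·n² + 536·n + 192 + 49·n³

By the rational root theorem, n = 12/7 is a root, so (7·n - 12) divides it; the quotient is 7·n² - 54·n - 16.
The remaining quadratic factors as (n - 8)(7·n + 2).

(7·n + 2)·(7·n - 12)·(n - 8)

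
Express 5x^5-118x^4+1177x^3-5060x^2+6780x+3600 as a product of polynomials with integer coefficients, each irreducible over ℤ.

By the rational root theorem, x = 5 is a root, so (x-5) is a factor; dividing leaves 5x^4-93x^3+712x^2-1500x-720.
Continuing, x = -2/5 is a root, so (5x+2) divides it; the quotient is x^3-19x^2+150x-360.
Then x = 4 is a root, so (x-4) is a factor; dividing leaves x^2-15x+90.
The quadratic x^2-15x+90 has discriminant -135 < 0 and is irreducible over ℤ.

(5x+2)(x-4)(x-5)(x^2-15x+90)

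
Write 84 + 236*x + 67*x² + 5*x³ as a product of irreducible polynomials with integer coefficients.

(5*x + 2)*(x + 6)*(x + 7)

Trying the rational-root candidates, x = -6 is a root, so (x + 6) is a factor; dividing leaves 5*x² + 37*x + 14.
The remaining quadratic factors as (5*x + 2)(x + 7).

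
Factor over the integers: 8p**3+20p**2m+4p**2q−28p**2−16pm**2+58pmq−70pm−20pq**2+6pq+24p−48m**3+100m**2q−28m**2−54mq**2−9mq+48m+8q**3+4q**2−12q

(2p−3m+4q−4)(2p+4m−2q−3)(2p+4m−q)

Group: 2p(4p**2+2pm+6pq−8p−12m**2+19mq−16m−4q**2+4q) + (4m−2q−3)(4p**2+2pm+6pq−8p−12m**2+19mq−16m−4q**2+4q); both groups contain (4p**2+2pm+6pq−8p−12m**2+19mq−16m−4q**2+4q), so (2p+4m−2q−3) is a factor with cofactor 4p**2+2pm+6pq−8p−12m**2+19mq−16m−4q**2+4q.
The cofactor groups again: 4p**2+2pm+6pq−8p−12m**2+19mq−16m−4q**2+4q = 2p(2p+4m−q) + (−3m+4q−4)(2p+4m−q); both groups contain (2p+4m−q), giving (2p−3m+4q−4)(2p+4m−q).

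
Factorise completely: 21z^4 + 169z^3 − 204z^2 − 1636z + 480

(3z + 10)(7z − 2)(z + 8)(z − 3)

Trying the rational-root candidates, z = −8 is a root, so (z + 8) divides it; the quotient is 21z^3 + z^2 − 212z + 60.
Next, z = −10/3 is a root, so (3z + 10) is a factor; dividing leaves 7z^2 − 23z + 6.
The remaining quadratic factors as (z − 3)(7z − 2).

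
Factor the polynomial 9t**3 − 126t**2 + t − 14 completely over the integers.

(t − 14)(9t**2 + 1)

Group as (9t**3 + t) + (−126t**2 − 14) = t(9t**2 + 1) − 14(9t**2 + 1).
Both groups share the factor (9t**2 + 1).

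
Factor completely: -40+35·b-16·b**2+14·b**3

Group as (14·b**3+35·b) + (-16·b**2-40) = 7·b·(2·b**2+5) - 8·(2·b**2+5).
Both groups share the factor (2·b**2+5).

(7·b-8)·(2·b**2+5)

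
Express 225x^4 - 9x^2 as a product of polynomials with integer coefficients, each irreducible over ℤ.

9x^2(5x + 1)(5x - 1)

Factor out 9x^2, leaving 25x^2 - 1, which is a difference of two squares.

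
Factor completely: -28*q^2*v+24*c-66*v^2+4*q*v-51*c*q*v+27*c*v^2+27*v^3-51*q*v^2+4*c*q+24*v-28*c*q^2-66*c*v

-(4*q+9*v-4)*(7*q-3*v+6)*(c+v)

Group: 7*q*(-4*c*q-9*c*v+4*c-4*q*v-9*v^2+4*v) + (-3*v+6)*(-4*c*q-9*c*v+4*c-4*q*v-9*v^2+4*v); both groups contain (-4*c*q-9*c*v+4*c-4*q*v-9*v^2+4*v), so (7*q-3*v+6) is a factor with cofactor -4*c*q-9*c*v+4*c-4*q*v-9*v^2+4*v.
The cofactor groups again: -4*c*q-9*c*v+4*c-4*q*v-9*v^2+4*v = -c*(4*q+9*v-4) - v*(4*q+9*v-4); both groups contain (4*q+9*v-4), giving -(c+v)*(4*q+9*v-4).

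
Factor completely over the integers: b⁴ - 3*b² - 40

(b² + 5)*(b² - 8)

Substitute u = b² to get a quadratic in u, then factor.
b² + 5 is irreducible over ℤ (always positive, so no real roots).
b² - 8 is irreducible over ℤ (8 is not a perfect square).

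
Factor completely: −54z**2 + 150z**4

Factor out 6z**2, leaving 25z**2 − 9, which is a difference of two squares.

6z**2(5z + 3)(5z − 3)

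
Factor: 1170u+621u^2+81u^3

Pull out the common factor 9u, then factor the remaining trinomial.

9u(3u+10)(3u+13)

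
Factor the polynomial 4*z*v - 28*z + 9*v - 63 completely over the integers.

(4*z + 9)*(v - 7)

Group as (4*z*v - 28*z) + (9*v - 63) = 4*z*(v - 7) + 9*(v - 7).
Both groups share the factor (v - 7).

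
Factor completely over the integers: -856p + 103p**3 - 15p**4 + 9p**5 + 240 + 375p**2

(3p - 1)(3p - 4)(p + 3)(p**2 - 3p + 20)

Trying the rational-root candidates, p = 1/3 is a root, so (3p - 1) divides it; the quotient is 3p**4 - 4p**3 + 33p**2 + 136p - 240.
Then p = -3 is a root, giving the factor (p + 3) and quotient 3p**3 - 13p**2 + 72p - 80.
Continuing, p = 4/3 is a root, so (3p - 4) is a factor; dividing leaves p**2 - 3p + 20.
The quadratic p**2 - 3p + 20 has discriminant -71 < 0 and is irreducible over ℤ.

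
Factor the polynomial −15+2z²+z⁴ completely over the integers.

(z²+5)(z²−3)

Substitute u = z² to get a quadratic in u, then factor.
z²−3 is irreducible over ℤ (3 is not a perfect square).
z²+5 is irreducible over ℤ (always positive, so no real roots).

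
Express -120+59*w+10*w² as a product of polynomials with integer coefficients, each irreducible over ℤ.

(2*w+15)*(5*w-8)

Need a pair with product 10·(-120) = -1200 and sum 59: that's -16 and 75.
Split the middle term: 10*w²-16*w + 75*w-120 = 2*w*(5*w-8) + 15*(5*w-8).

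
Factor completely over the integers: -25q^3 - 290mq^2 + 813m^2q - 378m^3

Group: 3m(-126m^2 + 61mq + 5q^2) - 5q(-126m^2 + 61mq + 5q^2); both groups contain (-126m^2 + 61mq + 5q^2), so (3m - 5q) is a factor with cofactor -126m^2 + 61mq + 5q^2.
The cofactor groups again: -126m^2 + 61mq + 5q^2 = -9m(14m + q) + 5q(14m + q); both groups contain (14m + q), giving -(9m - 5q)(14m + q).

-(14m + q)(3m - 5q)(9m - 5q)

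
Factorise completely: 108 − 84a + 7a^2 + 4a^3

(4a − 9)(a + 6)(a − 2)

Testing divisors of the constant over divisors of the leading coefficient, a = −6 is a root, so (a + 6) divides it; the quotient is 4a^2 − 17a + 18.
The remaining quadratic factors as (4a − 9)(a − 2).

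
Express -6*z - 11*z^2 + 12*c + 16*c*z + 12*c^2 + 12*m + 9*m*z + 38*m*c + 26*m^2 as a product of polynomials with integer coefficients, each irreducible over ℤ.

(2*m + 2*c - z)*(13*m + 6*c + 11*z + 6)

Group: 2*m*(13*m + 6*c + 11*z + 6) + (2*c - z)*(13*m + 6*c + 11*z + 6); both groups contain (13*m + 6*c + 11*z + 6).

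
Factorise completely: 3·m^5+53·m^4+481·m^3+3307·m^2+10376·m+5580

(3·m+2)·(m+5)·(m+9)·(m^2+3·m+62)

Trying the rational-root candidates, m = −5 is a root, so (m+5) is a factor; dividing leaves 3·m^4+38·m^3+291·m^2+1852·m+1116.
Next, m = −9 is a root, so (m+9) divides it; the quotient is 3·m^3+11·m^2+192·m+124.
Next, m = −2/3 is a root, so (3·m+2) is a factor; dividing leaves m^2+3·m+62.
The quadratic m^2+3·m+62 has discriminant −239 < 0 and is irreducible over ℤ.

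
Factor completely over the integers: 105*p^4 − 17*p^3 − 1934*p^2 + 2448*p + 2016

Among the possible rational roots, p = 12/5 is a root, giving the factor (5*p − 12) and quotient 21*p^3 + 47*p^2 − 274*p − 168.
Then p = 3 is a root, giving the factor (p − 3) and quotient 21*p^2 + 110*p + 56.
The remaining quadratic factors as (7*p + 4)(3*p + 14).

(3*p + 14)*(5*p − 12)*(7*p + 4)*(p − 3)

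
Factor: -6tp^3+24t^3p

Factor out 6tp, leaving 4t^2-p^2, which is a difference of two squares.

6pt(2t-p)(2t+p)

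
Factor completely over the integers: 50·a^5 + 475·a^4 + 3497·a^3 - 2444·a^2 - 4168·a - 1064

(2·a + 1)·(5·a + 2)·(5·a - 7)·(a^2 + 10·a + 76)

Testing divisors of the constant over divisors of the leading coefficient, a = 7/5 is a root, so (5·a - 7) is a factor; dividing leaves 10·a^4 + 109·a^3 + 852·a^2 + 704·a + 152.
Next, a = -1/2 is a root, so (2·a + 1) divides it; the quotient is 5·a^3 + 52·a^2 + 400·a + 152.
Continuing, a = -2/5 is a root, so (5·a + 2) divides it; the quotient is a^2 + 10·a + 76.
The quadratic a^2 + 10·a + 76 has discriminant -204 < 0 and is irreducible over ℤ.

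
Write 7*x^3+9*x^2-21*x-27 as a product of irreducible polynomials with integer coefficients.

Group as (7*x^3-21*x) + (9*x^2-27) = 7*x*(x^2-3) + 9*(x^2-3).
Both groups share the factor (x^2-3).

(7*x+9)*(x^2-3)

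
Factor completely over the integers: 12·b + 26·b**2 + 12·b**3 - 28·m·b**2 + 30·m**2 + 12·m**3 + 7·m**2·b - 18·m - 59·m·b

Group: 3·m·(4·m**2 + 5·m·b + 10·m - 6·b**2 - 13·b - 6) - 2·b·(4·m**2 + 5·m·b + 10·m - 6·b**2 - 13·b - 6); both groups contain (4·m**2 + 5·m·b + 10·m - 6·b**2 - 13·b - 6), so (3·m - 2·b) is a factor with cofactor 4·m**2 + 5·m·b + 10·m - 6·b**2 - 13·b - 6.
The cofactor groups again: 4·m**2 + 5·m·b + 10·m - 6·b**2 - 13·b - 6 = 4·m·(m + 2·b + 3) + (-3·b - 2)·(m + 2·b + 3); both groups contain (m + 2·b + 3), giving (4·m - 3·b - 2)·(m + 2·b + 3).

(3·m - 2·b)·(4·m - 3·b - 2)·(m + 2·b + 3)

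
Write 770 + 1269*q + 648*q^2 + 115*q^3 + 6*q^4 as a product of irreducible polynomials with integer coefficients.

(6*q + 7)*(q + 11)*(q + 2)*(q + 5)

By the rational root theorem, q = -5 is a root, so (q + 5) is a factor; dividing leaves 6*q^3 + 85*q^2 + 223*q + 154.
Then q = -7/6 is a root, so (6*q + 7) divides it; the quotient is q^2 + 13*q + 22.
The remaining quadratic factors as (q + 2)(q + 11).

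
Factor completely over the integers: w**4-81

Difference of squares twice: with A = w and B = 3, A⁴ − B⁴ = (A² − B²)(A² + B²), and A² − B² factors again.

(w+3)(w-3)(w**2+9)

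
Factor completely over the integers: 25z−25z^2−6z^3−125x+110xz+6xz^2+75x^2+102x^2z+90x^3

Group: 3x(30x^2+24xz−25x−6z^2+5z) + (z+5)(30x^2+24xz−25x−6z^2+5z); both groups contain (30x^2+24xz−25x−6z^2+5z), so (3x+z+5) is a factor with cofactor 30x^2+24xz−25x−6z^2+5z.
The cofactor groups again: 30x^2+24xz−25x−6z^2+5z = 5x(6x+6z−5) − z(6x+6z−5); both groups contain (6x+6z−5), giving (5x−z)(6x+6z−5).

(3x+z+5)(5x−z)(6x+6z−5)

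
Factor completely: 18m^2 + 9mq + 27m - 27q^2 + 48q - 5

Group: 3m(6m + 9q - 1) + (-3q + 5)(6m + 9q - 1); both groups contain (6m + 9q - 1).

(3m - 3q + 5)(6m + 9q - 1)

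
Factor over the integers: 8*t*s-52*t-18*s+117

(2*s-13)*(4*t-9)

Group as (8*t*s-52*t) + (-18*s+117) = 4*t*(2*s-13) - 9*(2*s-13).
Both groups share the factor (2*s-13).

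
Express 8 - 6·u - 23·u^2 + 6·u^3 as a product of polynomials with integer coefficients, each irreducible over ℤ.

(2·u - 1)·(3·u + 2)·(u - 4)

Trying the rational-root candidates, u = 4 is a root, so (u - 4) divides it; the quotient is 6·u^2 + u - 2.
The remaining quadratic factors as (3·u + 2)(2·u - 1).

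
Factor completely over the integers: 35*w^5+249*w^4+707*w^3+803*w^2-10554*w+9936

Among the possible rational roots, w = 9/7 is a root, so (7*w-9) is a factor; dividing leaves 5*w^4+42*w^3+155*w^2+314*w-1104.
Next, w = -6 is a root, so (w+6) divides it; the quotient is 5*w^3+12*w^2+83*w-184.
Next, w = 8/5 is a root, so (5*w-8) is a factor; dividing leaves w^2+4*w+23.
The quadratic w^2+4*w+23 has discriminant -76 < 0 and is irreducible over ℤ.

(5*w-8)*(7*w-9)*(w+6)*(w^2+4*w+23)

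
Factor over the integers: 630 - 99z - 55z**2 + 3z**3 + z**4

By the rational root theorem, z = 6 is a root, so (z - 6) is a factor; dividing leaves z**3 + 9z**2 - z - 105.
Next, z = 3 is a root, so (z - 3) is a factor; dividing leaves z**2 + 12z + 35.
The remaining quadratic factors as (z + 7)(z + 5).

(z + 5)(z + 7)(z - 3)(z - 6)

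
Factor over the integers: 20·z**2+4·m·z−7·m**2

−(7·m+10·z)·(m−2·z)

Group: −7·m·(m−2·z) − 10·z·(m−2·z); both groups contain (m−2·z).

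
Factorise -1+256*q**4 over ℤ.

(4*q+1)*(4*q-1)*(16*q**2+1)

Write as (16*q**2)² − (1)², then factor 16*q**2-1 once more.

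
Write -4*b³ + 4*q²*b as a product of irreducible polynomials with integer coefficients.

Pull out the common factor 4*b; q² - b² is a difference of squares.

4*b*(q - b)*(q + b)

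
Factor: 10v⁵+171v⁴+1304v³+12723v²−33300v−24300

Among the possible rational roots, v = 5/2 is a root, so (2v−5) is a factor; dividing leaves 5v⁴+98v³+897v²+8604v+4860.
Then v = −3/5 is a root, giving the factor (5v+3) and quotient v³+19v²+168v+1620.
Then v = −15 is a root, giving the factor (v+15) and quotient v²+4v+108.
The quadratic v²+4v+108 has discriminant −416 < 0 and is irreducible over ℤ.

(2v−5)(5v+3)(v+15)(v²+4v+108)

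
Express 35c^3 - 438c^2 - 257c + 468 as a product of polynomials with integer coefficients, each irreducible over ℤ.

(5c - 4)(7c + 9)(c - 13)

By the rational root theorem, c = 4/5 is a root, so (5c - 4) is a factor; dividing leaves 7c^2 - 82c - 117.
The remaining quadratic factors as (7c + 9)(c - 13).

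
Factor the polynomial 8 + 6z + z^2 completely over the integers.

(z + 2)(z + 4)

Two integers with product 8 and sum 6 are 2 and 4.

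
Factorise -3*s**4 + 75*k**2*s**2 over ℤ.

Pull out the common factor 3*s**2; 25*k**2 - s**2 is a difference of squares.

3*s**2*(5*k + s)*(5*k - s)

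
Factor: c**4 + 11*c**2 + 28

Substitute u = c**2 to get a quadratic in u, then factor.
c**2 + 7 is irreducible over ℤ (always positive, so no real roots).
c**2 + 4 is irreducible over ℤ (sum of squares).

(c**2 + 4)*(c**2 + 7)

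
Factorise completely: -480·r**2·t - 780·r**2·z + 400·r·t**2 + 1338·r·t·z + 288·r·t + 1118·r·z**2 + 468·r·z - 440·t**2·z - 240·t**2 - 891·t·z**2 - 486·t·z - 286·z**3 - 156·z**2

Group: 10·r·(-48·r·t - 78·r·z + 40·t**2 + 81·t·z + 26·z**2) + (-11·z - 6)·(-48·r·t - 78·r·z + 40·t**2 + 81·t·z + 26·z**2); both groups contain (-48·r·t - 78·r·z + 40·t**2 + 81·t·z + 26·z**2), so (10·r - 11·z - 6) is a factor with cofactor -48·r·t - 78·r·z + 40·t**2 + 81·t·z + 26·z**2.
The cofactor groups again: -48·r·t - 78·r·z + 40·t**2 + 81·t·z + 26·z**2 = -6·r·(8·t + 13·z) + (5·t + 2·z)·(8·t + 13·z); both groups contain (8·t + 13·z), giving -(6·r - 5·t - 2·z)·(8·t + 13·z).

-(10·r - 11·z - 6)·(6·r - 5·t - 2·z)·(8·t + 13·z)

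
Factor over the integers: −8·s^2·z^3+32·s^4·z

8·s^2·z·(2·s+z)·(2·s−z)

Factor out 8·s^2·z, leaving 4·s^2−z^2, which is a difference of two squares.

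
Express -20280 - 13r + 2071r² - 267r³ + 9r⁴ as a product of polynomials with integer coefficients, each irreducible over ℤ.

By the rational root theorem, r = 13/3 is a root, so (3r - 13) is a factor; dividing leaves 3r³ - 76r² + 361r + 1560.
Continuing, r = 15 is a root, so (r - 15) is a factor; dividing leaves 3r² - 31r - 104.
The remaining quadratic factors as (r - 13)(3r + 8).

(3r + 8)(3r - 13)(r - 13)(r - 15)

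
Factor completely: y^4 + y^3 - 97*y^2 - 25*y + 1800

Testing divisors of the constant over divisors of the leading coefficient, y = -5 is a root, giving the factor (y + 5) and quotient y^3 - 4*y^2 - 77*y + 360.
Next, y = 8 is a root, giving the factor (y - 8) and quotient y^2 + 4*y - 45.
The remaining quadratic factors as (y - 5)(y + 9).

(y + 5)*(y + 9)*(y - 5)*(y - 8)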